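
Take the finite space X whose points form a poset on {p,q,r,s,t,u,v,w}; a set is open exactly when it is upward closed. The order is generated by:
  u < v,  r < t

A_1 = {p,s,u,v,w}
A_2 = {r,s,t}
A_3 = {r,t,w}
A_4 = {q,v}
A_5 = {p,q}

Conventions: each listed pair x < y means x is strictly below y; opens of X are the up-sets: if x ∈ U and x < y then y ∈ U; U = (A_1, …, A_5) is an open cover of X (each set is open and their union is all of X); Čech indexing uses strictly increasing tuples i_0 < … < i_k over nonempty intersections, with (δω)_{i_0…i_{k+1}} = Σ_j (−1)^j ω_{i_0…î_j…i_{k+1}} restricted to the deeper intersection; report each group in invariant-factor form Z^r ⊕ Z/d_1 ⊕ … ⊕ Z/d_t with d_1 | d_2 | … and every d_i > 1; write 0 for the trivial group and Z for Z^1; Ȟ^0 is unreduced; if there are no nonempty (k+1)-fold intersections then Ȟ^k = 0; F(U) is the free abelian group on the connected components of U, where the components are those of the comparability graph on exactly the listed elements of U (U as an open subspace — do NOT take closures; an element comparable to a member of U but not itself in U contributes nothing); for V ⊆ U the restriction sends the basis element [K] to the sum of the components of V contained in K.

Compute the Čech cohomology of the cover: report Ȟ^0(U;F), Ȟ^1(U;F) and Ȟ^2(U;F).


Ȟ^0 = Z^6; Ȟ^1 = 0; Ȟ^2 = 0

nonempty intersections:
  A12={s} A13={w} A14={v} A15={p} A23={r,t} A45={q}
components per intersection:
  A1: {p} {s} {u,v} {w}
  A2: {r,t} {s}
  A3: {r,t} {w}
  A4: {q} {v}
  A5: {p} {q}
  A12: {s}
  A13: {w}
  A14: {v}
  A15: {p}
  A23: {r,t}
  A45: {q}
C dims 12,6; δ0: rk 6, SNF 1^6
Ȟ^0: (12−6)−0=6 ⇒ Z^6
Ȟ^1: (6−0)−6=0 ⇒ 0
Ȟ^2: (0−0)−0=0 ⇒ 0


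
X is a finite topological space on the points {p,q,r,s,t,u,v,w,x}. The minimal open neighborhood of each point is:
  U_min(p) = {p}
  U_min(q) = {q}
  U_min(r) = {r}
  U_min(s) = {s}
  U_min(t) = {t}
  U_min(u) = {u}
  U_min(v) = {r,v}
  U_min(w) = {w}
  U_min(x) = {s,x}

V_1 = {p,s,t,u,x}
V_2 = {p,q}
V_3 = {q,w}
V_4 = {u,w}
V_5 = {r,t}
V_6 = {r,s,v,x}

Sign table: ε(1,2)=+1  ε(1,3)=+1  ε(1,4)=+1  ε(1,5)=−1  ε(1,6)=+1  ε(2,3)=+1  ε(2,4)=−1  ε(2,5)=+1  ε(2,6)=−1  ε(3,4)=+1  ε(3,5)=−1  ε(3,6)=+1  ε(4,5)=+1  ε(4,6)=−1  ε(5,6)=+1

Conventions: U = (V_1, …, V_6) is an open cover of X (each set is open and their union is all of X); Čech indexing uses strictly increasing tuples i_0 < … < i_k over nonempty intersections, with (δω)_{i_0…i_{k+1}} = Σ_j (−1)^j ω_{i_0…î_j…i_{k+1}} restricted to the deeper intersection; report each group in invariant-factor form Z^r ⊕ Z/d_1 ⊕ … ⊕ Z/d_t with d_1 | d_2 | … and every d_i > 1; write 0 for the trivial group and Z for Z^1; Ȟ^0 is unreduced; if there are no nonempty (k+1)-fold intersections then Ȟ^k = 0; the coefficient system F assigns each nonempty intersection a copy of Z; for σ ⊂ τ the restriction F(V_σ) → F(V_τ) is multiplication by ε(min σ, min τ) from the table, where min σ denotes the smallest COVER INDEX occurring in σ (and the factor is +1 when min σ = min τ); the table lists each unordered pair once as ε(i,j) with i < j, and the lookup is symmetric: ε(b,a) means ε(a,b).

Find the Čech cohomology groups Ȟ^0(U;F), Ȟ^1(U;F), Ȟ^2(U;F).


nerve of the cover:
  V12={p} V14={u} V15={t} V16={s,x} V23={q} V34={w} V56={r}
C dims 6,7; δ0: rk 6, SNF 1^5·2
Ȟ^0 = (6 − 6) − 0 = 0, so Ȟ^0 ≅ 0
Ȟ^1 = (7 − 0) − 6 = 1 plus torsion [2], so Ȟ^1 ≅ Z ⊕ Z/2
Ȟ^2 = (0 − 0) − 0 = 0, so Ȟ^2 ≅ 0

Ȟ^0 = 0,  Ȟ^1 = Z ⊕ Z/2,  Ȟ^2 = 0


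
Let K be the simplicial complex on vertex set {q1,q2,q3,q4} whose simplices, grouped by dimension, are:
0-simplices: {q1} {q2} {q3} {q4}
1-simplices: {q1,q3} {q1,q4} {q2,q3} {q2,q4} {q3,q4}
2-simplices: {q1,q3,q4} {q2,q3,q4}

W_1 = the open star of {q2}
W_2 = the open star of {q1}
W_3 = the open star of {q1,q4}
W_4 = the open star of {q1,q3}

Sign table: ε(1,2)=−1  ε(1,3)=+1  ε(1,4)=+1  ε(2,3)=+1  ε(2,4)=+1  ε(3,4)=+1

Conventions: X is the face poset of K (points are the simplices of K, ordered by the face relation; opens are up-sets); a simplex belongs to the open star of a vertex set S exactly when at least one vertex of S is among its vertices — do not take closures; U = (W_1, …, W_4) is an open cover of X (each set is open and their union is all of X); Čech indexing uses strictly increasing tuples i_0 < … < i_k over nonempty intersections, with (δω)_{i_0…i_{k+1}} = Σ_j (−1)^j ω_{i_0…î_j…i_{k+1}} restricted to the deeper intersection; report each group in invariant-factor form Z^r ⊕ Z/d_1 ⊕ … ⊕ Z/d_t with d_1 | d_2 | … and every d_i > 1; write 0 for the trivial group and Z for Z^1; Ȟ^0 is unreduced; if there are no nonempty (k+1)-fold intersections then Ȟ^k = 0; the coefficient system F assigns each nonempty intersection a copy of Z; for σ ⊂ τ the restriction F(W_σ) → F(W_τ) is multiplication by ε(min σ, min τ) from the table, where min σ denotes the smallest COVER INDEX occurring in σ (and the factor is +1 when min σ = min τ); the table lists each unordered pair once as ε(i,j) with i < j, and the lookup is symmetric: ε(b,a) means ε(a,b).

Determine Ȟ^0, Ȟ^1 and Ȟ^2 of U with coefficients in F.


Ȟ^0 = Z, Ȟ^1 = 0, Ȟ^2 = 0

nonempty overlaps:
  W1={{q2},{q2,q3},{q2,q4},{q2,q3,q4}} W2={{q1},{q1,q3},{q1,q4},{q1,q3,q4}} W3={{q1},{q4},{q1,q3},{q1,q4},{q2,q4},{q3,q4},{q1,q3,q4},{q2,q3,q4}} W4={{q1},{q3},{q1,q3},{q1,q4},{q2,q3},{q3,q4},{q1,q3,q4},{q2,q3,q4}}
  W13={{q2,q4},{q2,q3,q4}} W14={{q2,q3},{q2,q3,q4}} W23={{q1},{q1,q3},{q1,q4},{q1,q3,q4}} W24={{q1},{q1,q3},{q1,q4},{q1,q3,q4}} W34={{q1},{q1,q3},{q1,q4},{q3,q4},{q1,q3,q4},{q2,q3,q4}}
  W134={{q2,q3,q4}} W234={{q1},{q1,q3},{q1,q4},{q1,q3,q4}}
C dims 4,5,2; δ0: rk 3, SNF 1^3; δ1: rk 2, SNF 1^2
degree 0: 4−3−0 = 1 → Ȟ^0 ≅ Z
degree 1: 5−2−3 = 0 → Ȟ^1 ≅ 0
degree 2: 2−0−2 = 0 → Ȟ^2 ≅ 0


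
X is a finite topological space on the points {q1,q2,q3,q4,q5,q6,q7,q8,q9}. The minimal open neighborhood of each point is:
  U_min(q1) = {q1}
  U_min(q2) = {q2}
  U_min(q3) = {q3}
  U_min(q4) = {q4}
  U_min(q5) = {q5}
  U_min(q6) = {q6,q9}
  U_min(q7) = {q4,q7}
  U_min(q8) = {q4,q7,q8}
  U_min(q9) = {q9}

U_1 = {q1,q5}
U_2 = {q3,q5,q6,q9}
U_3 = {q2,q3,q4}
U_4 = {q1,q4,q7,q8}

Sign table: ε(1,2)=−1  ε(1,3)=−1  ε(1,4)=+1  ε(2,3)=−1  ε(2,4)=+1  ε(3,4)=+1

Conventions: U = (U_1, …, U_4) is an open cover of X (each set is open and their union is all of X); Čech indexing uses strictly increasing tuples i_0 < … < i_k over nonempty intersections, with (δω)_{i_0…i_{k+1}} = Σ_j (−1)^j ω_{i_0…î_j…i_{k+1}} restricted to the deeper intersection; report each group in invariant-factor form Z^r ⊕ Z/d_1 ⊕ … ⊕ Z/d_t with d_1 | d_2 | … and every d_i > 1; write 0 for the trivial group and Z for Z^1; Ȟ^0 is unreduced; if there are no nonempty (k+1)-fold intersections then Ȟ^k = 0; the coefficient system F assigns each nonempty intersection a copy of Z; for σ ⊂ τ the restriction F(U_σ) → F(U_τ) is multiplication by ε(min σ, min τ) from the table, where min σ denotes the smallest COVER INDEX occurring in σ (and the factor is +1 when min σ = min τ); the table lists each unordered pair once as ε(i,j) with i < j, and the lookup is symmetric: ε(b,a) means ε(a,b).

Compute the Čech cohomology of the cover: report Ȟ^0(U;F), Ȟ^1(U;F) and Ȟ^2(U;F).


nonempty overlaps:
  U12={q5} U14={q1} U23={q3} U34={q4}
C dims 4,4; δ0: rk 3, SNF 1^3
degree 0: 4−3−0 = 1 → Ȟ^0 ≅ Z
degree 1: 4−0−3 = 1 → Ȟ^1 ≅ Z
degree 2: 0−0−0 = 0 → Ȟ^2 ≅ 0

Ȟ^0 = Z,  Ȟ^1 = Z,  Ȟ^2 = 0


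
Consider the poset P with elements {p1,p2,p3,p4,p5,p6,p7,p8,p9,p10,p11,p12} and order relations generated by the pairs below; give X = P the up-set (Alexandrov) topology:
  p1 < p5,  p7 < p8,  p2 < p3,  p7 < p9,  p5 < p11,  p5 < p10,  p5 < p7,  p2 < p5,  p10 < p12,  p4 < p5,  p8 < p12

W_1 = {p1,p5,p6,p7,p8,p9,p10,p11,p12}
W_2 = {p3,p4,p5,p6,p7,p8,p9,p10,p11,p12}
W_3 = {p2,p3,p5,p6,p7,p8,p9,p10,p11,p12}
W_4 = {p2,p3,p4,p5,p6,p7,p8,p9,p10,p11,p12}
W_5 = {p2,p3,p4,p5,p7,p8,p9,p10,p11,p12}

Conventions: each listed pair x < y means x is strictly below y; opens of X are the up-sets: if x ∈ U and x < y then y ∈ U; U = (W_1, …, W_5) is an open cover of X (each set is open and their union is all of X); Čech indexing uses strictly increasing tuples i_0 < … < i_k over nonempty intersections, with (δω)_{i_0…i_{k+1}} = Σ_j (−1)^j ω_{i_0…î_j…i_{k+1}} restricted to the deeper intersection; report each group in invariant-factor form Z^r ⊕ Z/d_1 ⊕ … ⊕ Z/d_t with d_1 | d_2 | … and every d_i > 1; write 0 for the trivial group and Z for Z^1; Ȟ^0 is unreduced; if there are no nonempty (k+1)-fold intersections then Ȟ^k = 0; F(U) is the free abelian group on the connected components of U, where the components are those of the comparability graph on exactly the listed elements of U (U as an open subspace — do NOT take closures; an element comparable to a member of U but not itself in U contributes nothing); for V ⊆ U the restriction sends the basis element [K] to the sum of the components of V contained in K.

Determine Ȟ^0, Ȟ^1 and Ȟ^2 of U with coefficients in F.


Ȟ^0 ≅ Z^2; Ȟ^1 ≅ 0; Ȟ^2 ≅ 0

nerve of the cover:
  W12={p5,p6,p7,p8,p9,p10,p11,p12} W13={p5,p6,p7,p8,p9,p10,p11,p12} W14={p5,p6,p7,p8,p9,p10,p11,p12} W15={p5,p7,p8,p9,p10,p11,p12} W23={p3,p5,p6,p7,p8,p9,p10,p11,p12} W24={p3,p4,p5,p6,p7,p8,p9,p10,p11,p12} W25={p3,p4,p5,p7,p8,p9,p10,p11,p12} W34={p2,p3,p5,p6,p7,p8,p9,p10,p11,p12} W35={p2,p3,p5,p7,p8,p9,p10,p11,p12} W45={p2,p3,p4,p5,p7,p8,p9,p10,p11,p12}
  W123={p5,p6,p7,p8,p9,p10,p11,p12} W124={p5,p6,p7,p8,p9,p10,p11,p12} W125={p5,p7,p8,p9,p10,p11,p12} W134={p5,p6,p7,p8,p9,p10,p11,p12} W135={p5,p7,p8,p9,p10,p11,p12} W145={p5,p7,p8,p9,p10,p11,p12} W234={p3,p5,p6,p7,p8,p9,p10,p11,p12} W235={p3,p5,p7,p8,p9,p10,p11,p12} W245={p3,p4,p5,p7,p8,p9,p10,p11,p12} W345={p2,p3,p5,p7,p8,p9,p10,p11,p12}
  W1234={p5,p6,p7,p8,p9,p10,p11,p12} W1235={p5,p7,p8,p9,p10,p11,p12} W1245={p5,p7,p8,p9,p10,p11,p12} W1345={p5,p7,p8,p9,p10,p11,p12} W2345={p3,p5,p7,p8,p9,p10,p11,p12}
  W12345={p5,p7,p8,p9,p10,p11,p12}
components per intersection:
  W1: {p1,p5,p7,p8,p9,p10,p11,p12} {p6}
  W2: {p3} {p4,p5,p7,p8,p9,p10,p11,p12} {p6}
  W3: {p2,p3,p5,p7,p8,p9,p10,p11,p12} {p6}
  W4: {p2,p3,p4,p5,p7,p8,p9,p10,p11,p12} {p6}
  W5: {p2,p3,p4,p5,p7,p8,p9,p10,p11,p12}
  W12: {p5,p7,p8,p9,p10,p11,p12} {p6}
  W13: {p5,p7,p8,p9,p10,p11,p12} {p6}
  W14: {p5,p7,p8,p9,p10,p11,p12} {p6}
  W15: {p5,p7,p8,p9,p10,p11,p12}
  W23: {p3} {p5,p7,p8,p9,p10,p11,p12} {p6}
  W24: {p3} {p4,p5,p7,p8,p9,p10,p11,p12} {p6}
  W25: {p3} {p4,p5,p7,p8,p9,p10,p11,p12}
  W34: {p2,p3,p5,p7,p8,p9,p10,p11,p12} {p6}
  W35: {p2,p3,p5,p7,p8,p9,p10,p11,p12}
  W45: {p2,p3,p4,p5,p7,p8,p9,p10,p11,p12}
  W123: {p5,p7,p8,p9,p10,p11,p12} {p6}
  W124: {p5,p7,p8,p9,p10,p11,p12} {p6}
  W125: {p5,p7,p8,p9,p10,p11,p12}
  W134: {p5,p7,p8,p9,p10,p11,p12} {p6}
  W135: {p5,p7,p8,p9,p10,p11,p12}
  W145: {p5,p7,p8,p9,p10,p11,p12}
  W234: {p3} {p5,p7,p8,p9,p10,p11,p12} {p6}
  W235: {p3} {p5,p7,p8,p9,p10,p11,p12}
  W245: {p3} {p4,p5,p7,p8,p9,p10,p11,p12}
  W345: {p2,p3,p5,p7,p8,p9,p10,p11,p12}
  W1234: {p5,p7,p8,p9,p10,p11,p12} {p6}
  W1235: {p5,p7,p8,p9,p10,p11,p12}
  W1245: {p5,p7,p8,p9,p10,p11,p12}
  W1345: {p5,p7,p8,p9,p10,p11,p12}
  W2345: {p3} {p5,p7,p8,p9,p10,p11,p12}
  W12345: {p5,p7,p8,p9,p10,p11,p12}
C dims 10,19,17,7; δ0: rk 8, SNF 1^8; δ1: rk 11, SNF 1^11; δ2: rk 6, SNF 1^6
Ȟ^0 = (10 − 8) − 0 = 2, so Ȟ^0 ≅ Z^2
Ȟ^1 = (19 − 11) − 8 = 0, so Ȟ^1 ≅ 0
Ȟ^2 = (17 − 6) − 11 = 0, so Ȟ^2 ≅ 0


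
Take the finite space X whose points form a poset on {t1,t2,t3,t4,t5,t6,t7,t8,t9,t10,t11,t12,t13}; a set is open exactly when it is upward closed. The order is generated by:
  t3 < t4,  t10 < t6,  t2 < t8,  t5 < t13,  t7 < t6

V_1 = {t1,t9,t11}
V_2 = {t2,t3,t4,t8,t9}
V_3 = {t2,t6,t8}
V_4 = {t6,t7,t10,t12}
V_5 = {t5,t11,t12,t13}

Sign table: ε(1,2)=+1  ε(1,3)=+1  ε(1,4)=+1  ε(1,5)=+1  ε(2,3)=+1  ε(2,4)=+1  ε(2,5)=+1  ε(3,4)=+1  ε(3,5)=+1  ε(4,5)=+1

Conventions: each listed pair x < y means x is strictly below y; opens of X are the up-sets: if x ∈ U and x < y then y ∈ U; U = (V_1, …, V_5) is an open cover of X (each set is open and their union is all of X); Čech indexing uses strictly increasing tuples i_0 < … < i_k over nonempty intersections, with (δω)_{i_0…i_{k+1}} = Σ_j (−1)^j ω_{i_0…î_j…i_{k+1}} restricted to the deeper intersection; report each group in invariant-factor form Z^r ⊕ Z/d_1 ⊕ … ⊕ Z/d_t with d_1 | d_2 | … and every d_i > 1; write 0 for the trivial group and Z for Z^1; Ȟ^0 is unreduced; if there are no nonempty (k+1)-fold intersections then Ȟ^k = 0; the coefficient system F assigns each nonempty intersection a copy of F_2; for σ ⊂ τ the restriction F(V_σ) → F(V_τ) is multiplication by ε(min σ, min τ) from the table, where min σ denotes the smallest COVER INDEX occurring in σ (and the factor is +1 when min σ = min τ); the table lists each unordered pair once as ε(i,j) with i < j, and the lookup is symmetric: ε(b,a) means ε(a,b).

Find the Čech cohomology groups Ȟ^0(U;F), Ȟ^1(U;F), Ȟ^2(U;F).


nerve of the cover:
  V12={t9} V15={t11} V23={t2,t8} V34={t6} V45={t12}
C dims 5,5; δ0: rk_F2 4
Ȟ^0 = (5 − 4) − 0 = 1, so Ȟ^0 ≅ Z/2
Ȟ^1 = (5 − 0) − 4 = 1, so Ȟ^1 ≅ Z/2
Ȟ^2 = (0 − 0) − 0 = 0, so Ȟ^2 ≅ 0

Ȟ^0(U;F) ≅ Z/2; Ȟ^1(U;F) ≅ Z/2; Ȟ^2(U;F) ≅ 0


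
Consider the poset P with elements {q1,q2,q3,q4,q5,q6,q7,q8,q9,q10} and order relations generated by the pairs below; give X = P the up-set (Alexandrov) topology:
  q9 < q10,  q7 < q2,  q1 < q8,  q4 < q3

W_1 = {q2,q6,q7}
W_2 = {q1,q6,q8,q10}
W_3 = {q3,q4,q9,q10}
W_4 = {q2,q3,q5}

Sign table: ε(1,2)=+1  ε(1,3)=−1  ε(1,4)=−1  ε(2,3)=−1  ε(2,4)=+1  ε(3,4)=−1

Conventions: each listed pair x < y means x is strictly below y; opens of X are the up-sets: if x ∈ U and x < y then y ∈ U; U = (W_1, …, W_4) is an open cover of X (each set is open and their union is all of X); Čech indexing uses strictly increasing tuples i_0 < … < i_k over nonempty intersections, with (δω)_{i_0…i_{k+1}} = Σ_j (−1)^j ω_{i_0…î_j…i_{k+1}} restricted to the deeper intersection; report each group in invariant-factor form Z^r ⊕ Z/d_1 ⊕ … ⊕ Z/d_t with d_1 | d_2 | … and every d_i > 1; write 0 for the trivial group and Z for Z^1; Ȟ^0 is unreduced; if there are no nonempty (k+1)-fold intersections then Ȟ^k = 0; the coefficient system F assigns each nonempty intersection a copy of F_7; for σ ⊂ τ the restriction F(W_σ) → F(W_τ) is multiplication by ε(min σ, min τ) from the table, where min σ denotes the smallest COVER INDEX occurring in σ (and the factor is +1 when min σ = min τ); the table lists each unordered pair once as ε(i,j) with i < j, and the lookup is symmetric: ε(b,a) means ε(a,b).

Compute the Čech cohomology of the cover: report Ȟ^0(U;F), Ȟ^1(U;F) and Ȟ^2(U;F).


nonempty intersections:
  W12={q6} W14={q2} W23={q10} W34={q3}
C dims 4,4; δ0: rk_F7 4
Ȟ^0: (4−4)−0=0 ⇒ 0
Ȟ^1: (4−0)−4=0 ⇒ 0
Ȟ^2: (0−0)−0=0 ⇒ 0

Ȟ^0 ≅ 0, Ȟ^1 ≅ 0 and Ȟ^2 ≅ 0


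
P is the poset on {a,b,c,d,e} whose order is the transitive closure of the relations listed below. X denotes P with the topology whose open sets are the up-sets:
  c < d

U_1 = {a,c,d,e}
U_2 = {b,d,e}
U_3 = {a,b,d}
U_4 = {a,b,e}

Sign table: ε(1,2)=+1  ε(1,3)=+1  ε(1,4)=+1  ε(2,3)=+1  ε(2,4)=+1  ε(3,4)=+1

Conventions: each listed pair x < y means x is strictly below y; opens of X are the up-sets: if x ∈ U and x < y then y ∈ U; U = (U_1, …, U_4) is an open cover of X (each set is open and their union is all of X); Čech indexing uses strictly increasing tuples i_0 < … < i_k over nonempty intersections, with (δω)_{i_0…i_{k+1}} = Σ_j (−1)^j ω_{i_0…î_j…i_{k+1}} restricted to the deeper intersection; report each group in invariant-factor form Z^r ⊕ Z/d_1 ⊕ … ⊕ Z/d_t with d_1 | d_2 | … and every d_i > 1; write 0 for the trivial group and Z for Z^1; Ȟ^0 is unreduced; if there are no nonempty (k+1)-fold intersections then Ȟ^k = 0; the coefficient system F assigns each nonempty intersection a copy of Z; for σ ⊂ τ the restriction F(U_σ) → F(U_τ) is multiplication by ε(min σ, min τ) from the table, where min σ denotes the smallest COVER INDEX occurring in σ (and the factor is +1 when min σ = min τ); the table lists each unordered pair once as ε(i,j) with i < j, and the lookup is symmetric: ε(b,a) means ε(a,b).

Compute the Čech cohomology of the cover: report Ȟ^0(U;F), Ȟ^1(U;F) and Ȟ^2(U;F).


Ȟ^0 ≅ Z, Ȟ^1 ≅ 0 and Ȟ^2 ≅ Z

nonempty intersections:
  U12={d,e} U13={a,d} U14={a,e} U23={b,d} U24={b,e} U34={a,b}
  U123={d} U124={e} U134={a} U234={b}
C dims 4,6,4; δ0: rk 3, SNF 1^3; δ1: rk 3, SNF 1^3
Ȟ^0: (4−3)−0=1 ⇒ Z
Ȟ^1: (6−3)−3=0 ⇒ 0
Ȟ^2: (4−0)−3=1 ⇒ Z


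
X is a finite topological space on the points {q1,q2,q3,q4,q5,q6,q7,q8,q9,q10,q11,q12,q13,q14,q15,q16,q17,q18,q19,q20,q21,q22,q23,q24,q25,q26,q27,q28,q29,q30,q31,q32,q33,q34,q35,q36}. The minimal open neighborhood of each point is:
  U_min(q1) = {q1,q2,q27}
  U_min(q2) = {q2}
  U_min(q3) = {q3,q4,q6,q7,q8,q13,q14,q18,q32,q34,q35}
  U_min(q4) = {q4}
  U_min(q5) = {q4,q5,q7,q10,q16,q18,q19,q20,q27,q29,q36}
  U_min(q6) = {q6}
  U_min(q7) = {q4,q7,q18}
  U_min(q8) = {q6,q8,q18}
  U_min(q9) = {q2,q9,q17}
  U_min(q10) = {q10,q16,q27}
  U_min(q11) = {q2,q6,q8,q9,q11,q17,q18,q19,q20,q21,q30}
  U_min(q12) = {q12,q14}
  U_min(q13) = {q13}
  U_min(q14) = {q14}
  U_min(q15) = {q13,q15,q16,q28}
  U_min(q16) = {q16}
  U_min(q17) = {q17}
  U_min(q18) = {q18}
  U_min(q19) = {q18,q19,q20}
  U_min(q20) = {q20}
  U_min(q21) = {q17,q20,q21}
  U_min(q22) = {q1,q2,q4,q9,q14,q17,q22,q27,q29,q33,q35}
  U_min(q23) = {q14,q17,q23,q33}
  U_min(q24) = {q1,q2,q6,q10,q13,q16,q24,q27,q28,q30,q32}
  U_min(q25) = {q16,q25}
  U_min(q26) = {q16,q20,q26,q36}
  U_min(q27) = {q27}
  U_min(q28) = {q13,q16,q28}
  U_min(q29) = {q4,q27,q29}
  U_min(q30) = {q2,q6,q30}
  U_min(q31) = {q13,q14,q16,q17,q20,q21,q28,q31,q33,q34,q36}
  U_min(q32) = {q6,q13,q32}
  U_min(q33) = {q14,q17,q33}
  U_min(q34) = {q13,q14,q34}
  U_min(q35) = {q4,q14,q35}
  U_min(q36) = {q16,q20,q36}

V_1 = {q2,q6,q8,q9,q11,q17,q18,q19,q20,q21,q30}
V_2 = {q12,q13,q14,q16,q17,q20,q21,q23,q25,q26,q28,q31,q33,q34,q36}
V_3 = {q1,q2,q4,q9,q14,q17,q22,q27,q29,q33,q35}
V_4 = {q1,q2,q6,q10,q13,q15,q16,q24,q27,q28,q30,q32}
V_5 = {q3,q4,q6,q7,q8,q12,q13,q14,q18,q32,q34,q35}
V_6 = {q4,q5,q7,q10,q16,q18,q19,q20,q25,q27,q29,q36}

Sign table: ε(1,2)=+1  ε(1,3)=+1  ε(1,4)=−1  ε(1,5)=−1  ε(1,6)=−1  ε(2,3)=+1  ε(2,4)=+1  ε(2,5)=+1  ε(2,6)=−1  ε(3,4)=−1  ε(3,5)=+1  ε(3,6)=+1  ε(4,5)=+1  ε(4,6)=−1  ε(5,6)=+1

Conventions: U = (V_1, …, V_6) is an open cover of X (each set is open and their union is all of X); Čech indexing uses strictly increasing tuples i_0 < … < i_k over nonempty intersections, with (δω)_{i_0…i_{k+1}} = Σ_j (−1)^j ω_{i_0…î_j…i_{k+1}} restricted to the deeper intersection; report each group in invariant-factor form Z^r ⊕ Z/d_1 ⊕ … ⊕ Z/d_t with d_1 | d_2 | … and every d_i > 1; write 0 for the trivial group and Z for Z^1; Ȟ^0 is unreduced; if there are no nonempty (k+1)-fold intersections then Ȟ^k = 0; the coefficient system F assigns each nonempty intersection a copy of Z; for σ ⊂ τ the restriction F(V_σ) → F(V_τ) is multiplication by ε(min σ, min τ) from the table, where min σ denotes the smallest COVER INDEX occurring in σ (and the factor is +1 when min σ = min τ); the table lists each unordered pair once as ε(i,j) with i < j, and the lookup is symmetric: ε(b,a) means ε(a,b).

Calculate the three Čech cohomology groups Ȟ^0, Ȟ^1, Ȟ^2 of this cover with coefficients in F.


Ȟ^0(U;F) ≅ 0,  Ȟ^1(U;F) ≅ Z/2,  Ȟ^2(U;F) ≅ Z

nerve simplices:
  V12={q17,q20,q21} V13={q2,q9,q17} V14={q2,q6,q30} V15={q6,q8,q18} V16={q18,q19,q20} V23={q14,q17,q33} V24={q13,q16,q28} V25={q12,q13,q14,q34} V26={q16,q20,q25,q36} V34={q1,q2,q27} V35={q4,q14,q35} V36={q4,q27,q29} V45={q6,q13,q32} V46={q10,q16,q27} V56={q4,q7,q18}
  V123={q17} V126={q20} V134={q2} V145={q6} V156={q18} V235={q14} V245={q13} V246={q16} V346={q27} V356={q4}
C dims 6,15,10; δ0: rk 6, SNF 1^5·2; δ1: rk 9, SNF 1^9
degree 0: 6−6−0 = 0 → Ȟ^0 ≅ 0
degree 1: 15−9−6 = 0 plus torsion [2] → Ȟ^1 ≅ Z/2
degree 2: 10−0−9 = 1 → Ȟ^2 ≅ Z


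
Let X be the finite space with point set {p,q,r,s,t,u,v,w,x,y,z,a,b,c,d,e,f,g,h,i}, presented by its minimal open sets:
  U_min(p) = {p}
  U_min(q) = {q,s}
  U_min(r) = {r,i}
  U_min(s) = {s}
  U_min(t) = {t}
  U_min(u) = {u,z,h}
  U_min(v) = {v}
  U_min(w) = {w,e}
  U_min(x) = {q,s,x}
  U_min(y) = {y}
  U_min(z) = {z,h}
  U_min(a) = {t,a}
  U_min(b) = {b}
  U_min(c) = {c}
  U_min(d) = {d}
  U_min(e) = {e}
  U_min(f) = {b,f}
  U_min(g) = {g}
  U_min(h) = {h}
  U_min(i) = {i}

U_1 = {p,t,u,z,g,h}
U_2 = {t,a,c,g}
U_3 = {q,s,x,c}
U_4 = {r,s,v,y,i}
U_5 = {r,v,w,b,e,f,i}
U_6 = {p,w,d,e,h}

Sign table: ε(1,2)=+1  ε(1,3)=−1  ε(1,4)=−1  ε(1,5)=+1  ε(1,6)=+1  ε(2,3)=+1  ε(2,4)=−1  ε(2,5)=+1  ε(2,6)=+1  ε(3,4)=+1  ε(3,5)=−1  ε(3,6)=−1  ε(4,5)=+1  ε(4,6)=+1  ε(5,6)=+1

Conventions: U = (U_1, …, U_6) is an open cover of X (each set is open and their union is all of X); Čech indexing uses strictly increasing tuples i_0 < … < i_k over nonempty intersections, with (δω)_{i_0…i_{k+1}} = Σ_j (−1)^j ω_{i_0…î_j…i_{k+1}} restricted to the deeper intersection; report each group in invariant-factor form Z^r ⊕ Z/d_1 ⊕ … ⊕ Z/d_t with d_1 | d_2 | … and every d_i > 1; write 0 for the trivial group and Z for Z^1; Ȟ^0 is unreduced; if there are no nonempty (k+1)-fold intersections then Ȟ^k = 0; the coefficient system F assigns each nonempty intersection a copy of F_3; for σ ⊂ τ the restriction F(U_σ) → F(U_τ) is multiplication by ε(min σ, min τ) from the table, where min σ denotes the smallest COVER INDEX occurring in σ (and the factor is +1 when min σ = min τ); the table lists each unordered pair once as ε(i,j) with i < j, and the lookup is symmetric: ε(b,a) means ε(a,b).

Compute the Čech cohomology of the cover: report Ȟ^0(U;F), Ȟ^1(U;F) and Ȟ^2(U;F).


intersection data:
  U12={t,g} U16={p,h} U23={c} U34={s} U45={r,v,i} U56={w,e}
C dims 6,6; δ0: rk_F3 5
Ȟ^0 = (6 − 5) − 0 = 1, so Ȟ^0 ≅ Z/3
Ȟ^1 = (6 − 0) − 5 = 1, so Ȟ^1 ≅ Z/3
Ȟ^2 = (0 − 0) − 0 = 0, so Ȟ^2 ≅ 0

Ȟ^0 ≅ Z/3, Ȟ^1 ≅ Z/3 and Ȟ^2 ≅ 0


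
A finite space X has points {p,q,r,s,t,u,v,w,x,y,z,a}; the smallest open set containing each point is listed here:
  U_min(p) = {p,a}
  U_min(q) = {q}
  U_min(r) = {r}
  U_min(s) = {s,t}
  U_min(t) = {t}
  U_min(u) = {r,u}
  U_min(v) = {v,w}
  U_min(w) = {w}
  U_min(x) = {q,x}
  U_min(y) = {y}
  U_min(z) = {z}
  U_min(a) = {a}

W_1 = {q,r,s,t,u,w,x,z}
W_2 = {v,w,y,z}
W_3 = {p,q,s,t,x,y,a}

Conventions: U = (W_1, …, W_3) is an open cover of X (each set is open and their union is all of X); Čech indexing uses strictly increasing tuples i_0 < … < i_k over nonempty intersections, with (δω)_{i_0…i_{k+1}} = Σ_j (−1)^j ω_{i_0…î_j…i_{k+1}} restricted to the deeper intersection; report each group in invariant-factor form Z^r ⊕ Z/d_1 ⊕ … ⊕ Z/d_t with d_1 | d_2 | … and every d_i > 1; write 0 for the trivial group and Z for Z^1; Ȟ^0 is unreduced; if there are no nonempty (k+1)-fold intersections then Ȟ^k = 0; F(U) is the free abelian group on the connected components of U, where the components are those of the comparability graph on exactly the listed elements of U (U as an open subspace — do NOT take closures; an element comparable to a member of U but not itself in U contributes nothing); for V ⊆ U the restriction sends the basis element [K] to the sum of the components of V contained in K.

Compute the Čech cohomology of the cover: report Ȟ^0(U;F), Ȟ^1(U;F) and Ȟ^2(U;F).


nonempty intersections:
  W12={w,z} W13={q,s,t,x} W23={y}
components per intersection:
  W1: {q,x} {r,u} {s,t} {w} {z}
  W2: {v,w} {y} {z}
  W3: {p,a} {q,x} {s,t} {y}
  W12: {w} {z}
  W13: {q,x} {s,t}
  W23: {y}
C dims 12,5; δ0: rk 5, SNF 1^5
Ȟ^0: (12−5)−0=7 ⇒ Z^7
Ȟ^1: (5−0)−5=0 ⇒ 0
Ȟ^2: (0−0)−0=0 ⇒ 0

Ȟ^0 ≅ Z^7, Ȟ^1 ≅ 0, Ȟ^2 ≅ 0


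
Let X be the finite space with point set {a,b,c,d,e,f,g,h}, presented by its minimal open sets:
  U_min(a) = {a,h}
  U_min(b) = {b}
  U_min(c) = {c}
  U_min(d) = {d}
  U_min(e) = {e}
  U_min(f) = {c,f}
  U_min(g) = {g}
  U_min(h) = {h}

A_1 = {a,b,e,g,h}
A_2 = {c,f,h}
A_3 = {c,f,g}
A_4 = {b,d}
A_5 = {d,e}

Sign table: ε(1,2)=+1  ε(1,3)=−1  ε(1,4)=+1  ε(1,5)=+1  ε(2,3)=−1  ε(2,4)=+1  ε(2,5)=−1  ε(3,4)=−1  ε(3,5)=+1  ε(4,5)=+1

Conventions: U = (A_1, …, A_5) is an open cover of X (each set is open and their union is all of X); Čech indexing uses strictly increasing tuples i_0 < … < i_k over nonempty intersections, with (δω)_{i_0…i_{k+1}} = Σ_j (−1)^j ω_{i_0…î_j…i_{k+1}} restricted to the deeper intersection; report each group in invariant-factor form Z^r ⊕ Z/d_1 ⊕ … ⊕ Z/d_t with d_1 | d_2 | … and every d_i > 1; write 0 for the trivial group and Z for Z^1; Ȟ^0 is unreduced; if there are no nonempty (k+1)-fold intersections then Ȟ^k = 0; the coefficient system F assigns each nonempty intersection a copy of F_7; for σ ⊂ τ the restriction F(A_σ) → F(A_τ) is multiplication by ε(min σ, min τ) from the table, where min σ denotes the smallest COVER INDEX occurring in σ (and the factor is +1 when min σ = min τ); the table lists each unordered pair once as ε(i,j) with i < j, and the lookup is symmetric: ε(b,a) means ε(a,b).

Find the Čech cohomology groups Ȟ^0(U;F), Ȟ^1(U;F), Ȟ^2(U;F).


Ȟ^0 ≅ Z/7, Ȟ^1 ≅ Z/7 ⊕ Z/7, Ȟ^2 ≅ 0

nonempty overlaps:
  A12={h} A13={g} A14={b} A15={e} A23={c,f} A45={d}
C dims 5,6; δ0: rk_F7 4
degree 0: 5−4−0 = 1 → Ȟ^0 ≅ Z/7
degree 1: 6−0−4 = 2 → Ȟ^1 ≅ Z/7 ⊕ Z/7
degree 2: 0−0−0 = 0 → Ȟ^2 ≅ 0


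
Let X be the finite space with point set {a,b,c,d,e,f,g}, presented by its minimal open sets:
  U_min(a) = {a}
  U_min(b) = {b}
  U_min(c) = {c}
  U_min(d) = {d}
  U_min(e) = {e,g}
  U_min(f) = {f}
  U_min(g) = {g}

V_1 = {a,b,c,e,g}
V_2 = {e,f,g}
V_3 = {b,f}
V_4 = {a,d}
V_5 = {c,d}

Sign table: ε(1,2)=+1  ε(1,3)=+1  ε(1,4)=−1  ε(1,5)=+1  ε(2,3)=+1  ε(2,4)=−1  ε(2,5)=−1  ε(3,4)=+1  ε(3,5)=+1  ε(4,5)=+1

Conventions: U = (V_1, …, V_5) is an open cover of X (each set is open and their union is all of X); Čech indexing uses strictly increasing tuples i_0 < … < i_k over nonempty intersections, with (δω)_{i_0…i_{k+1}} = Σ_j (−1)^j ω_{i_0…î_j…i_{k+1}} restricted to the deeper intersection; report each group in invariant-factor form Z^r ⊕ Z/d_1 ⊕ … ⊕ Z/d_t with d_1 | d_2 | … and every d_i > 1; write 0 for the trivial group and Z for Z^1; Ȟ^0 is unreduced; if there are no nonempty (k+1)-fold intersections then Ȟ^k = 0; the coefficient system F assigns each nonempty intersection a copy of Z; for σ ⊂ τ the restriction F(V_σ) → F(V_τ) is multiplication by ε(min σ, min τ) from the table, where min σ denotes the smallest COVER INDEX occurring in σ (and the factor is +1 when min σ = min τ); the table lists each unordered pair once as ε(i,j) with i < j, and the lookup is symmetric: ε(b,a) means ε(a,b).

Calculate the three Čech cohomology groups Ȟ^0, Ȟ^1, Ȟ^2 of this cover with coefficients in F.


cover nerve:
  V12={e,g} V13={b} V14={a} V15={c} V23={f} V45={d}
C dims 5,6; δ0: rk 5, SNF 1^4·2
Ȟ^0: (5−5)−0=0 ⇒ 0
Ȟ^1: (6−0)−5=1 plus torsion [2] ⇒ Z ⊕ Z/2
Ȟ^2: (0−0)−0=0 ⇒ 0

Ȟ^0 = 0; Ȟ^1 = Z ⊕ Z/2; Ȟ^2 = 0


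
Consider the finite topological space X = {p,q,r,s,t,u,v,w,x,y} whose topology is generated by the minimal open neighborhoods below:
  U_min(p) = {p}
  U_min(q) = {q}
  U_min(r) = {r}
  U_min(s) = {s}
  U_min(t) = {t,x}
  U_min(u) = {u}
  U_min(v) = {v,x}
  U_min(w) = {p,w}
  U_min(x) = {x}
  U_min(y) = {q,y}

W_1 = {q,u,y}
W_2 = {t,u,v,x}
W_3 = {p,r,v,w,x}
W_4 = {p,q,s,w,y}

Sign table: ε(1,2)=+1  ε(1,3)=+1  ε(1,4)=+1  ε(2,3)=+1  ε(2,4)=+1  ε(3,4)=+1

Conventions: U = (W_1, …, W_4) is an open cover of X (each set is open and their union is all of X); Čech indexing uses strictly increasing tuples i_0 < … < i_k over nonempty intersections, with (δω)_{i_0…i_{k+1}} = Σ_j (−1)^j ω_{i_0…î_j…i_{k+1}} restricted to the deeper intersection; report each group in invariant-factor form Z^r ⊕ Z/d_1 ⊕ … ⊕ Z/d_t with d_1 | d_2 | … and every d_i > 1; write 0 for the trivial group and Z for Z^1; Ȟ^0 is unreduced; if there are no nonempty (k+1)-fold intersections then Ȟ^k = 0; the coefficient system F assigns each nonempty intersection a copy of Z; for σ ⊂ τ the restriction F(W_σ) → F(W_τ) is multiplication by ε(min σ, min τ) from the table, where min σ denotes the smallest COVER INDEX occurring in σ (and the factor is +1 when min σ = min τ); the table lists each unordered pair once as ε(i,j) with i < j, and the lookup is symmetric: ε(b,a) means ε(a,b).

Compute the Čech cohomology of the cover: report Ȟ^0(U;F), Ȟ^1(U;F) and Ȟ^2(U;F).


nonempty intersections:
  W12={u} W14={q,y} W23={v,x} W34={p,w}
C dims 4,4; δ0: rk 3, SNF 1^3
Ȟ^0: (4−3)−0=1 ⇒ Z
Ȟ^1: (4−0)−3=1 ⇒ Z
Ȟ^2: (0−0)−0=0 ⇒ 0

Ȟ^0 ≅ Z, Ȟ^1 ≅ Z, Ȟ^2 ≅ 0


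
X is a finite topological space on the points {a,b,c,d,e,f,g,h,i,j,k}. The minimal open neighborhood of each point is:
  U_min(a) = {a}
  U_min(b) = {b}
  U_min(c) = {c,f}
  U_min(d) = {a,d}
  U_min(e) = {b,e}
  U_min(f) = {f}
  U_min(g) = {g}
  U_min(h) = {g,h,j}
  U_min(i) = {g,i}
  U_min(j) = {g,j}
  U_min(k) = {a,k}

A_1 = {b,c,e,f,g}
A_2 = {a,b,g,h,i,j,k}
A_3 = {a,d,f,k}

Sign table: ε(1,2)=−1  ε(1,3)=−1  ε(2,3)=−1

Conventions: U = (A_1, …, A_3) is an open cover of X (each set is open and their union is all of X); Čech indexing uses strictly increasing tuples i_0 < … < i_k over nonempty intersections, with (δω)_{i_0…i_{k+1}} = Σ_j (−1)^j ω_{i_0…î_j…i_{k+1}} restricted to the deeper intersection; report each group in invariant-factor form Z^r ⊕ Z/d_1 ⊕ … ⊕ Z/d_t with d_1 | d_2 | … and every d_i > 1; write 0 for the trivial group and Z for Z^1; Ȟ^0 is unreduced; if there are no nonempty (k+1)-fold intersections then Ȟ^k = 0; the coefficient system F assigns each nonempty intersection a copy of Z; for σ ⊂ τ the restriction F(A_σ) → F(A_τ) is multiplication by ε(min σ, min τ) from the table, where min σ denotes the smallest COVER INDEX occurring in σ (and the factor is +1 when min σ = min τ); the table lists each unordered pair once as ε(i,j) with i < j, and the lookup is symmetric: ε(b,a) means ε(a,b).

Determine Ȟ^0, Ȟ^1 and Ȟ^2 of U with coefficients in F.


Ȟ^0 ≅ 0, Ȟ^1 ≅ Z/2, Ȟ^2 ≅ 0

nerve of the cover:
  A12={b,g} A13={f} A23={a,k}
C dims 3,3; δ0: rk 3, SNF 1^2·2
Ȟ^0 = (3 − 3) − 0 = 0, so Ȟ^0 ≅ 0
Ȟ^1 = (3 − 0) − 3 = 0 plus torsion [2], so Ȟ^1 ≅ Z/2
Ȟ^2 = (0 − 0) − 0 = 0, so Ȟ^2 ≅ 0


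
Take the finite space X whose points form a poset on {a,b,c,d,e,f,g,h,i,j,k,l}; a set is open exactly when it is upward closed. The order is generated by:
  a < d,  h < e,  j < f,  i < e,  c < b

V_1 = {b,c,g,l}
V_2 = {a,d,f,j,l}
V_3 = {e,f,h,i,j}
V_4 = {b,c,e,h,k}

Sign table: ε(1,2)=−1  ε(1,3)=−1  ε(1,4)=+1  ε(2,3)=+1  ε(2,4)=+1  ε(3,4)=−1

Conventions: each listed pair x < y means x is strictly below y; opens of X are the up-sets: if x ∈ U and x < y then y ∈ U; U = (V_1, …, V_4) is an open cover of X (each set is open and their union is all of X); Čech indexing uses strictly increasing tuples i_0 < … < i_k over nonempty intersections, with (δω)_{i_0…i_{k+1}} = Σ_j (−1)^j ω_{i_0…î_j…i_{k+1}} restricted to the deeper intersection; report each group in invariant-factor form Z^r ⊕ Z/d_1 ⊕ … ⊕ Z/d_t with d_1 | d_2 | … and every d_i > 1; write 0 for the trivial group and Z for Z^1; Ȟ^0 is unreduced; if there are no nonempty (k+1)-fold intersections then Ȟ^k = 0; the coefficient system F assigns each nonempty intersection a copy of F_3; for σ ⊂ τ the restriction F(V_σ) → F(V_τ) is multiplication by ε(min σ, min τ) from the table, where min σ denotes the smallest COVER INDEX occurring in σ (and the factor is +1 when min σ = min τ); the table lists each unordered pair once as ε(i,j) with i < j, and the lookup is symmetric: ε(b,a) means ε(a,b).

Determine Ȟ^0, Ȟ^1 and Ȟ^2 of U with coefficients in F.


Ȟ^0 ≅ Z/3, Ȟ^1 ≅ Z/3 and Ȟ^2 ≅ 0

nonempty intersections:
  V12={l} V14={b,c} V23={f,j} V34={e,h}
C dims 4,4; δ0: rk_F3 3
Ȟ^0: (4−3)−0=1 ⇒ Z/3
Ȟ^1: (4−0)−3=1 ⇒ Z/3
Ȟ^2: (0−0)−0=0 ⇒ 0


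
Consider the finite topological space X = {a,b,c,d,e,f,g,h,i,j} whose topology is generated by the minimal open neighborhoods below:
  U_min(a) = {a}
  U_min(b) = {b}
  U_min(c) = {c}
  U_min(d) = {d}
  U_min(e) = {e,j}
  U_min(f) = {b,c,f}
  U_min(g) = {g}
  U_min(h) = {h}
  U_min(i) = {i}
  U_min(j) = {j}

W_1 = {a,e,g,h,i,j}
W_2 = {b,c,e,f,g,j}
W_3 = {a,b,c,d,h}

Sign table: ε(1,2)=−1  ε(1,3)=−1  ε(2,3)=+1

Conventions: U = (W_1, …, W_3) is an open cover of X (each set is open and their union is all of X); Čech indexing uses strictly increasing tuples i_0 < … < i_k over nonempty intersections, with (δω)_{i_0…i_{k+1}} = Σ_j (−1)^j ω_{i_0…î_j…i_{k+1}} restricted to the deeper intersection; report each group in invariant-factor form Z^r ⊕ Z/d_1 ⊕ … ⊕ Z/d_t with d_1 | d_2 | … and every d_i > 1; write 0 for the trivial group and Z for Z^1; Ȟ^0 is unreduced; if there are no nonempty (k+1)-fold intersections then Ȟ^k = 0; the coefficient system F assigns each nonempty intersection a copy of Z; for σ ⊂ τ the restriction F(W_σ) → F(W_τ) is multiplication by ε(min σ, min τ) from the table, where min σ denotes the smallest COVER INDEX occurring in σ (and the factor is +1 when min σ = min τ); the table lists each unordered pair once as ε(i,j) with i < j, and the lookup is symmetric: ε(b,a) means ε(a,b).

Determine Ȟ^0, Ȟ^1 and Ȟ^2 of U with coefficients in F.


nonempty intersections:
  W12={e,g,j} W13={a,h} W23={b,c}
C dims 3,3; δ0: rk 2, SNF 1^2
Ȟ^0: (3−2)−0=1 ⇒ Z
Ȟ^1: (3−0)−2=1 ⇒ Z
Ȟ^2: (0−0)−0=0 ⇒ 0

Ȟ^0(U;F) ≅ Z, Ȟ^1(U;F) ≅ Z and Ȟ^2(U;F) ≅ 0


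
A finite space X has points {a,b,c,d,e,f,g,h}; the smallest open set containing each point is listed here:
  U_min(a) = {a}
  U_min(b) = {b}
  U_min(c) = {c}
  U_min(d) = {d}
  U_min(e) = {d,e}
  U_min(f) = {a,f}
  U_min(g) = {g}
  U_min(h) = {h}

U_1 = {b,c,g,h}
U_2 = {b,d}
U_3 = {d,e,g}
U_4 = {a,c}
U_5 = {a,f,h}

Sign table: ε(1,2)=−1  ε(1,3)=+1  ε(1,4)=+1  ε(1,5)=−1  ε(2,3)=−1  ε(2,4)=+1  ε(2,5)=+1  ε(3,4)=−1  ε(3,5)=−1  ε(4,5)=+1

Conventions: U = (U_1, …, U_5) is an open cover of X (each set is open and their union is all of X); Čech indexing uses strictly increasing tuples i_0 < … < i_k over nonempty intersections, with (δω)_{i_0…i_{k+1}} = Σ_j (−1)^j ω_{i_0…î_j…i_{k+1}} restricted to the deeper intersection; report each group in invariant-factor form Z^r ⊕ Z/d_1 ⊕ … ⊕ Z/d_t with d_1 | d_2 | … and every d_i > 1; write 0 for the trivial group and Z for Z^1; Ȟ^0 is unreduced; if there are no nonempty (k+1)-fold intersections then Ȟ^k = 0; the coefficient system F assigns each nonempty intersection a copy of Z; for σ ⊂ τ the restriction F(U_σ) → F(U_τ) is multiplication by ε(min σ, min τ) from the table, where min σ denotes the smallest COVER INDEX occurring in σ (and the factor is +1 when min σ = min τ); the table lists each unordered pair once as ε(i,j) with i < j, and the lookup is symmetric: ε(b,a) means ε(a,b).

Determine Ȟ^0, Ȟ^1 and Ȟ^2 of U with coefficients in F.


nerve simplices:
  U12={b} U13={g} U14={c} U15={h} U23={d} U45={a}
C dims 5,6; δ0: rk 5, SNF 1^4·2
degree 0: 5−5−0 = 0 → Ȟ^0 ≅ 0
degree 1: 6−0−5 = 1 plus torsion [2] → Ȟ^1 ≅ Z ⊕ Z/2
degree 2: 0−0−0 = 0 → Ȟ^2 ≅ 0

Ȟ^0 ≅ 0, Ȟ^1 ≅ Z ⊕ Z/2, Ȟ^2 ≅ 0


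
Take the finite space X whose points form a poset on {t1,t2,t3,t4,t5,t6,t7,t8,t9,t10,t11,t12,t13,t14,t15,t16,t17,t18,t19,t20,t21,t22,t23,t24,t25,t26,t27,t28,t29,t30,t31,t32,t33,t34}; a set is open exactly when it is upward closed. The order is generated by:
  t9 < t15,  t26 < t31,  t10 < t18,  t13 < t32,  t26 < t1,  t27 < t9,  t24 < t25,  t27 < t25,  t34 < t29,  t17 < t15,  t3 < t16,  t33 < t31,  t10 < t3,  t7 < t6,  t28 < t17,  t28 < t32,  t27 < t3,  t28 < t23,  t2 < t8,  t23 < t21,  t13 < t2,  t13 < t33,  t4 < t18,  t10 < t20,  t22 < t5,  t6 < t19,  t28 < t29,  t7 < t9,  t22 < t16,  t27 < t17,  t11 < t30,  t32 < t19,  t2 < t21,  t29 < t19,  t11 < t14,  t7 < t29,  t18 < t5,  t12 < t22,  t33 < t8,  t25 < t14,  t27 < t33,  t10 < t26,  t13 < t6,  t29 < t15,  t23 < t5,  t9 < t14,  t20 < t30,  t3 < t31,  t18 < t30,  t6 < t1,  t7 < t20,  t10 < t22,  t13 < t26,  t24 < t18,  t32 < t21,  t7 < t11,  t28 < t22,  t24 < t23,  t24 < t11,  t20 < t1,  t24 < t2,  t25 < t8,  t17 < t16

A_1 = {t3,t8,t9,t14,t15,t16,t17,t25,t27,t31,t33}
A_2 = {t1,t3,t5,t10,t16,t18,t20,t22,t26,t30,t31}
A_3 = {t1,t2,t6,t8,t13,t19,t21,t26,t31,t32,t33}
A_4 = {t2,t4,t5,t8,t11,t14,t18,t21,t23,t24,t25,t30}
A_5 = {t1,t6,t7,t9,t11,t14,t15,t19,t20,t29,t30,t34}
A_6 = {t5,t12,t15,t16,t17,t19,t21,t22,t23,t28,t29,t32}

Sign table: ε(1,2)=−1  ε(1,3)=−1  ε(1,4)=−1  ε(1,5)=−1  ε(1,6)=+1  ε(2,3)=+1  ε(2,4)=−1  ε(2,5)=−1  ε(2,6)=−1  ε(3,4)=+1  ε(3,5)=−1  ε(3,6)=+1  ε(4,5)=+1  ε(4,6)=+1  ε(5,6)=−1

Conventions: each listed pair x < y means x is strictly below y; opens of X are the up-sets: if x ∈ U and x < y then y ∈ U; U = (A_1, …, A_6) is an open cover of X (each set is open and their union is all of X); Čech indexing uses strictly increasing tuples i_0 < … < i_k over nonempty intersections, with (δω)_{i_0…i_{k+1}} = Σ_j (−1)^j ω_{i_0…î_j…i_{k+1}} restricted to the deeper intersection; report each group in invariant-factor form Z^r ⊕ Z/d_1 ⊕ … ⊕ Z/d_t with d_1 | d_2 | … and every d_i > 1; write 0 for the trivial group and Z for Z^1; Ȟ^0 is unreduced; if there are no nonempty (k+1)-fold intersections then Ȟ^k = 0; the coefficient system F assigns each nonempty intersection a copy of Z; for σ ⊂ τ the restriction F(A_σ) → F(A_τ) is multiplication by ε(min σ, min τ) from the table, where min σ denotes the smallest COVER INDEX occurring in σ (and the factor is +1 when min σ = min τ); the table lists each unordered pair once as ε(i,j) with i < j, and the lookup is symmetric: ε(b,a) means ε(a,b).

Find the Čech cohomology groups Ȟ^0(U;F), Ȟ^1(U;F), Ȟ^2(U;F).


Ȟ^0(U;F) ≅ 0, Ȟ^1(U;F) ≅ Z/2, Ȟ^2(U;F) ≅ Z

nonempty intersections:
  A12={t3,t16,t31} A13={t8,t31,t33} A14={t8,t14,t25} A15={t9,t14,t15} A16={t15,t16,t17} A23={t1,t26,t31} A24={t5,t18,t30} A25={t1,t20,t30} A26={t5,t16,t22} A34={t2,t8,t21} A35={t1,t6,t19} A36={t19,t21,t32} A45={t11,t14,t30} A46={t5,t21,t23} A56={t15,t19,t29}
  A123={t31} A126={t16} A134={t8} A145={t14} A156={t15} A235={t1} A245={t30} A246={t5} A346={t21} A356={t19}
C dims 6,15,10; δ0: rk 6, SNF 1^5·2; δ1: rk 9, SNF 1^9
Ȟ^0: (6−6)−0=0 ⇒ 0
Ȟ^1: (15−9)−6=0 plus torsion [2] ⇒ Z/2
Ȟ^2: (10−0)−9=1 ⇒ Z


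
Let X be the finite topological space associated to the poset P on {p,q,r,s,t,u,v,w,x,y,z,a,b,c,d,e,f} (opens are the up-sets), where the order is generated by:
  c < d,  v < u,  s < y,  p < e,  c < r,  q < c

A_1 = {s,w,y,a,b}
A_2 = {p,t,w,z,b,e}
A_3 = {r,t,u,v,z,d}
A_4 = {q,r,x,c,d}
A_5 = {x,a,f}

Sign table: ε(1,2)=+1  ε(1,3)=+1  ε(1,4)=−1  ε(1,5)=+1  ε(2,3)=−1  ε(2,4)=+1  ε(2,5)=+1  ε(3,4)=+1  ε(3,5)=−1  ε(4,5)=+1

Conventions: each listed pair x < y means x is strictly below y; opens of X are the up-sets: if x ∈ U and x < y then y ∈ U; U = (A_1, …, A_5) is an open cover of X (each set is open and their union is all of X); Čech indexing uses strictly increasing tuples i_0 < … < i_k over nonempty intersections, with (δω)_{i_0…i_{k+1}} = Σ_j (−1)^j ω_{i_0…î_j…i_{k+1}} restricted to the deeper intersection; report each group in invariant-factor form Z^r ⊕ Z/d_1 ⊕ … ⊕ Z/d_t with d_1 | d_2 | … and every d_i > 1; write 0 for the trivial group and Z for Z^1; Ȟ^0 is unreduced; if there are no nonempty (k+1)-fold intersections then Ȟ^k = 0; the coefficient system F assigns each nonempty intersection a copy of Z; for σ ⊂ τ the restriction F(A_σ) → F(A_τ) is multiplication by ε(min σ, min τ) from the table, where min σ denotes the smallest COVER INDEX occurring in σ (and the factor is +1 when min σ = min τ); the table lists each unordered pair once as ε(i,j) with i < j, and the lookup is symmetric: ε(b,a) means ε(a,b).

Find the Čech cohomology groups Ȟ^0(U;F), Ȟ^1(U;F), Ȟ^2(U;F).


Ȟ^0 = 0; Ȟ^1 = Z/2; Ȟ^2 = 0

nerve simplices:
  A12={w,b} A15={a} A23={t,z} A34={r,d} A45={x}
C dims 5,5; δ0: rk 5, SNF 1^4·2
degree 0: 5−5−0 = 0 → Ȟ^0 ≅ 0
degree 1: 5−0−5 = 0 plus torsion [2] → Ȟ^1 ≅ Z/2
degree 2: 0−0−0 = 0 → Ȟ^2 ≅ 0
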